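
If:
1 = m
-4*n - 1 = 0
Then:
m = 1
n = -1/4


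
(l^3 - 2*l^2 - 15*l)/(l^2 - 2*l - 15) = l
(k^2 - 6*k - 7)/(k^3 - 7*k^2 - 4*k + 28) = (k + 1)/(k^2 - 4)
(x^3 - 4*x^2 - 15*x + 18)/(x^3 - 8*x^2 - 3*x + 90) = (x - 1)/(x - 5)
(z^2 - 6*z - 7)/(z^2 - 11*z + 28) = (z + 1)/(z - 4)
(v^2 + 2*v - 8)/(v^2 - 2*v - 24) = (v - 2)/(v - 6)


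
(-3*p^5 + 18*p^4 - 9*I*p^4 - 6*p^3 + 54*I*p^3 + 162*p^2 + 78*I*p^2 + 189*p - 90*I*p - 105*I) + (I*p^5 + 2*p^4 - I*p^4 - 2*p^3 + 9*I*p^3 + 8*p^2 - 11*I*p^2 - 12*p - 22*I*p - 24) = -3*p^5 + I*p^5 + 20*p^4 - 10*I*p^4 - 8*p^3 + 63*I*p^3 + 170*p^2 + 67*I*p^2 + 177*p - 112*I*p - 24 - 105*I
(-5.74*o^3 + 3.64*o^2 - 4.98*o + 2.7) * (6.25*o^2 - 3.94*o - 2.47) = -35.875*o^5 + 45.3656*o^4 - 31.2888*o^3 + 27.5054*o^2 + 1.6626*o - 6.669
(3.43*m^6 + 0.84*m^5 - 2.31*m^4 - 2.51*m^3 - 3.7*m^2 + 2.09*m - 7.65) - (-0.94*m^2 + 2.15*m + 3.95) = 3.43*m^6 + 0.84*m^5 - 2.31*m^4 - 2.51*m^3 - 2.76*m^2 - 0.0600000000000001*m - 11.6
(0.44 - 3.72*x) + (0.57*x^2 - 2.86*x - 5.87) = 0.57*x^2 - 6.58*x - 5.43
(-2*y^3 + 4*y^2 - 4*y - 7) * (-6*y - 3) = 12*y^4 - 18*y^3 + 12*y^2 + 54*y + 21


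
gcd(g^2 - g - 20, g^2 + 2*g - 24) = 1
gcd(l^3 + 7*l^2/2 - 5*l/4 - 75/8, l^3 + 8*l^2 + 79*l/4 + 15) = l + 5/2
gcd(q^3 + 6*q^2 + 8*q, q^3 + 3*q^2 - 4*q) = q^2 + 4*q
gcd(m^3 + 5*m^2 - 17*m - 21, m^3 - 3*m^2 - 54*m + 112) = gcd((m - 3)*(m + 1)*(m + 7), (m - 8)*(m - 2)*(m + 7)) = m + 7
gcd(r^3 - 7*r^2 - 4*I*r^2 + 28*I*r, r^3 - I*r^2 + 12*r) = r^2 - 4*I*r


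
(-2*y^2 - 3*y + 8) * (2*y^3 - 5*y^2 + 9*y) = -4*y^5 + 4*y^4 + 13*y^3 - 67*y^2 + 72*y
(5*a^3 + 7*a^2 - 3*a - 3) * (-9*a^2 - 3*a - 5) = -45*a^5 - 78*a^4 - 19*a^3 + a^2 + 24*a + 15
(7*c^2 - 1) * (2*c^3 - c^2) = 14*c^5 - 7*c^4 - 2*c^3 + c^2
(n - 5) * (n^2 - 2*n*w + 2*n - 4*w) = n^3 - 2*n^2*w - 3*n^2 + 6*n*w - 10*n + 20*w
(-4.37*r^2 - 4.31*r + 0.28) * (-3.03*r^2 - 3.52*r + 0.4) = 13.2411*r^4 + 28.4417*r^3 + 12.5748*r^2 - 2.7096*r + 0.112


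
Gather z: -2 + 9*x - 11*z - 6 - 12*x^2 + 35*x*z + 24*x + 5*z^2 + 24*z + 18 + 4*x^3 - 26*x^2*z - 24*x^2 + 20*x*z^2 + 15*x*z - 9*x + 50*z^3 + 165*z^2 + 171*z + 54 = 4*x^3 - 36*x^2 + 24*x + 50*z^3 + z^2*(20*x + 170) + z*(-26*x^2 + 50*x + 184) + 64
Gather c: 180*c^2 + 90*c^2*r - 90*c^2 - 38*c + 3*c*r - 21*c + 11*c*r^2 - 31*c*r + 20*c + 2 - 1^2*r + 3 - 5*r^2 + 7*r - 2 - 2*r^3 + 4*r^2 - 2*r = c^2*(90*r + 90) + c*(11*r^2 - 28*r - 39) - 2*r^3 - r^2 + 4*r + 3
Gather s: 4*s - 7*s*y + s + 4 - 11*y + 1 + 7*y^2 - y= s*(5 - 7*y) + 7*y^2 - 12*y + 5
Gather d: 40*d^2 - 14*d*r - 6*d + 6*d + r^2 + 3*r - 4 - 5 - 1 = 40*d^2 - 14*d*r + r^2 + 3*r - 10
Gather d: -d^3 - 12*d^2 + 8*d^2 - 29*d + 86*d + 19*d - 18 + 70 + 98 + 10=-d^3 - 4*d^2 + 76*d + 160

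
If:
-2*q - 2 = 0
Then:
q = -1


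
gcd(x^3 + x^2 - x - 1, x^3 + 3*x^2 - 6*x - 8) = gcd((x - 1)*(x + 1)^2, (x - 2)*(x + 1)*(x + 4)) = x + 1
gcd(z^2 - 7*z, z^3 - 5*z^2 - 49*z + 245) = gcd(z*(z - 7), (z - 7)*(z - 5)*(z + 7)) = z - 7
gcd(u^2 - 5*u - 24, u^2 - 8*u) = u - 8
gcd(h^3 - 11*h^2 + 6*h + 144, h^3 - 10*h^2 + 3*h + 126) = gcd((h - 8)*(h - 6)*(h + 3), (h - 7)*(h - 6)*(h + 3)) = h^2 - 3*h - 18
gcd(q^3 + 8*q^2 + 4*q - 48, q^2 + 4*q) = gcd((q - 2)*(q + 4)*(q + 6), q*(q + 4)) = q + 4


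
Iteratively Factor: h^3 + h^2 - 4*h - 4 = (h + 2)*(h^2 - h - 2) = (h - 2)*(h + 2)*(h + 1)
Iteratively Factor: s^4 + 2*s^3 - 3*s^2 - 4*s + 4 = (s + 2)*(s^3 - 3*s + 2) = (s + 2)^2*(s^2 - 2*s + 1) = (s - 1)*(s + 2)^2*(s - 1)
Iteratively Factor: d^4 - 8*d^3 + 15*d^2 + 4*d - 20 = (d + 1)*(d^3 - 9*d^2 + 24*d - 20) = (d - 2)*(d + 1)*(d^2 - 7*d + 10) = (d - 2)^2*(d + 1)*(d - 5)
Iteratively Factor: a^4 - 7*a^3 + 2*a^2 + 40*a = (a - 5)*(a^3 - 2*a^2 - 8*a) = a*(a - 5)*(a^2 - 2*a - 8) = a*(a - 5)*(a - 4)*(a + 2)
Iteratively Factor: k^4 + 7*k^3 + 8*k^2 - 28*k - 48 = (k + 3)*(k^3 + 4*k^2 - 4*k - 16) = (k - 2)*(k + 3)*(k^2 + 6*k + 8) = (k - 2)*(k + 2)*(k + 3)*(k + 4)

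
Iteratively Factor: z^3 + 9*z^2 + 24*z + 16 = (z + 1)*(z^2 + 8*z + 16) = (z + 1)*(z + 4)*(z + 4)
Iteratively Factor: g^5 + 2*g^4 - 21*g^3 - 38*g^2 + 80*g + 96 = (g + 3)*(g^4 - g^3 - 18*g^2 + 16*g + 32) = (g + 1)*(g + 3)*(g^3 - 2*g^2 - 16*g + 32) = (g + 1)*(g + 3)*(g + 4)*(g^2 - 6*g + 8) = (g - 2)*(g + 1)*(g + 3)*(g + 4)*(g - 4)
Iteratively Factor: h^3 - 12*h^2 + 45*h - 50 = (h - 5)*(h^2 - 7*h + 10) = (h - 5)^2*(h - 2)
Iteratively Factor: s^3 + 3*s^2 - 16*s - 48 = (s + 3)*(s^2 - 16) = (s + 3)*(s + 4)*(s - 4)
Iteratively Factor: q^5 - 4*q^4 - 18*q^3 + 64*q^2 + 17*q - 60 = (q - 1)*(q^4 - 3*q^3 - 21*q^2 + 43*q + 60) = (q - 3)*(q - 1)*(q^3 - 21*q - 20) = (q - 3)*(q - 1)*(q + 4)*(q^2 - 4*q - 5) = (q - 3)*(q - 1)*(q + 1)*(q + 4)*(q - 5)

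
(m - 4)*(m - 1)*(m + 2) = m^3 - 3*m^2 - 6*m + 8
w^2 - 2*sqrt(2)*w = w*(w - 2*sqrt(2))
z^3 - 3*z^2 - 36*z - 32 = (z - 8)*(z + 1)*(z + 4)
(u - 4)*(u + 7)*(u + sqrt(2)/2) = u^3 + sqrt(2)*u^2/2 + 3*u^2 - 28*u + 3*sqrt(2)*u/2 - 14*sqrt(2)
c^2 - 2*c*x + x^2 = (c - x)^2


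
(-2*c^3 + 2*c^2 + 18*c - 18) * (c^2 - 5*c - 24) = -2*c^5 + 12*c^4 + 56*c^3 - 156*c^2 - 342*c + 432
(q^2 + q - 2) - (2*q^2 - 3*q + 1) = -q^2 + 4*q - 3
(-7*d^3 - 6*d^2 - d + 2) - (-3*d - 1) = -7*d^3 - 6*d^2 + 2*d + 3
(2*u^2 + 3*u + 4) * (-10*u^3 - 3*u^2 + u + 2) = -20*u^5 - 36*u^4 - 47*u^3 - 5*u^2 + 10*u + 8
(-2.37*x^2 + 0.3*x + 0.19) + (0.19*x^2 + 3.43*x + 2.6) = -2.18*x^2 + 3.73*x + 2.79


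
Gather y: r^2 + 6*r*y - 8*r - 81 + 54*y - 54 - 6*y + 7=r^2 - 8*r + y*(6*r + 48) - 128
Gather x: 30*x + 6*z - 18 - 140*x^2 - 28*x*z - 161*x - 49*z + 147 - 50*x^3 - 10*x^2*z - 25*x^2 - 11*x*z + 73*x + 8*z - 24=-50*x^3 + x^2*(-10*z - 165) + x*(-39*z - 58) - 35*z + 105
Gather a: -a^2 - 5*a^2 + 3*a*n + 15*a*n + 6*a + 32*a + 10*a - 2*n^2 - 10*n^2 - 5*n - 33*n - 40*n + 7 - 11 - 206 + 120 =-6*a^2 + a*(18*n + 48) - 12*n^2 - 78*n - 90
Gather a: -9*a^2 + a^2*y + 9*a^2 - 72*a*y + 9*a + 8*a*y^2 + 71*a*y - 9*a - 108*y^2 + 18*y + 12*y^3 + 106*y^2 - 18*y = a^2*y + a*(8*y^2 - y) + 12*y^3 - 2*y^2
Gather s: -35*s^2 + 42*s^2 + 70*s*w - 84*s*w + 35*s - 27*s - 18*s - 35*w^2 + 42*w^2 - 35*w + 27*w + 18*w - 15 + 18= 7*s^2 + s*(-14*w - 10) + 7*w^2 + 10*w + 3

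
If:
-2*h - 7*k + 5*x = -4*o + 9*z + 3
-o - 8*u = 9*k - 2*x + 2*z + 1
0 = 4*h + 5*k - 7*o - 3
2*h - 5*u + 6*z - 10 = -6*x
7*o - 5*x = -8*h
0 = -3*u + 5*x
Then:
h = 72261/35729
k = -90417/35729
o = -38604/35729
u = 102620/35729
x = 61572/35729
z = 59406/35729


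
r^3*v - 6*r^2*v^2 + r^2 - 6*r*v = r*(r - 6*v)*(r*v + 1)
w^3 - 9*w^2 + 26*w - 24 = (w - 4)*(w - 3)*(w - 2)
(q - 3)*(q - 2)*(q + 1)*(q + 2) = q^4 - 2*q^3 - 7*q^2 + 8*q + 12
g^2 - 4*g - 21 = (g - 7)*(g + 3)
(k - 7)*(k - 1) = k^2 - 8*k + 7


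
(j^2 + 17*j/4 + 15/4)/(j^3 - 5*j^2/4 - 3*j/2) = (4*j^2 + 17*j + 15)/(j*(4*j^2 - 5*j - 6))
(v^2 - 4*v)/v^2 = (v - 4)/v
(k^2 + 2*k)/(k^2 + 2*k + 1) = k*(k + 2)/(k^2 + 2*k + 1)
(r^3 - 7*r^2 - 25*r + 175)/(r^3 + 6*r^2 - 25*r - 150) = (r - 7)/(r + 6)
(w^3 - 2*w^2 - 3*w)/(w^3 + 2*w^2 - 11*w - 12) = w/(w + 4)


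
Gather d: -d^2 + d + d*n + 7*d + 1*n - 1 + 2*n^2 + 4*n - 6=-d^2 + d*(n + 8) + 2*n^2 + 5*n - 7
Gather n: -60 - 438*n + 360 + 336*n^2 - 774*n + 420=336*n^2 - 1212*n + 720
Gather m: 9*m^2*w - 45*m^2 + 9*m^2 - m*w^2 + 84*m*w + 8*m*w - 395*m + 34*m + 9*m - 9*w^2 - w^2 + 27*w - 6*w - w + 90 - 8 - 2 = m^2*(9*w - 36) + m*(-w^2 + 92*w - 352) - 10*w^2 + 20*w + 80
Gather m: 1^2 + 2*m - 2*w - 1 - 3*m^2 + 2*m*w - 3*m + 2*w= -3*m^2 + m*(2*w - 1)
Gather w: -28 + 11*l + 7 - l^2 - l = -l^2 + 10*l - 21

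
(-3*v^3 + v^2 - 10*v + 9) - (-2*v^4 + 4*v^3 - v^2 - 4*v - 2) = 2*v^4 - 7*v^3 + 2*v^2 - 6*v + 11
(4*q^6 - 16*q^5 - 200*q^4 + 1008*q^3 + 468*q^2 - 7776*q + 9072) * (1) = 4*q^6 - 16*q^5 - 200*q^4 + 1008*q^3 + 468*q^2 - 7776*q + 9072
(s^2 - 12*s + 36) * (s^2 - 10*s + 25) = s^4 - 22*s^3 + 181*s^2 - 660*s + 900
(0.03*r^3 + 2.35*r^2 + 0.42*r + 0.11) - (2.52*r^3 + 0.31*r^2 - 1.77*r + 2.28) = -2.49*r^3 + 2.04*r^2 + 2.19*r - 2.17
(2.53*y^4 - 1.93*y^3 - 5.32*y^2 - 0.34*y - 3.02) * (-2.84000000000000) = -7.1852*y^4 + 5.4812*y^3 + 15.1088*y^2 + 0.9656*y + 8.5768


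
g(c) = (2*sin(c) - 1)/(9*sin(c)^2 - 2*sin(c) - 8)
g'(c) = (-18*sin(c)*cos(c) + 2*cos(c))*(2*sin(c) - 1)/(9*sin(c)^2 - 2*sin(c) - 8)^2 + 2*cos(c)/(9*sin(c)^2 - 2*sin(c) - 8)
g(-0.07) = 0.15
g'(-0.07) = -0.32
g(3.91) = 1.06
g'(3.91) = 5.50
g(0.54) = -0.00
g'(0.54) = -0.26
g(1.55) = -1.00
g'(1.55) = -0.37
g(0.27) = 0.06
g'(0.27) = -0.22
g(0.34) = 0.04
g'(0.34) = -0.22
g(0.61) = -0.02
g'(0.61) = -0.29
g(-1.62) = -1.01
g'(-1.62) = 0.30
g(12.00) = 0.48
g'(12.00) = -1.47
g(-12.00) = -0.01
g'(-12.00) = -0.27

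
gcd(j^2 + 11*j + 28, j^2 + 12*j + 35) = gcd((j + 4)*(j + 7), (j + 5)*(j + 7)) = j + 7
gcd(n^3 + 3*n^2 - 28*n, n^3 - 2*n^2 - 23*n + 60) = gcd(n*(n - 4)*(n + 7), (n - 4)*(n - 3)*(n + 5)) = n - 4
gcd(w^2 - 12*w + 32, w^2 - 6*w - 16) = w - 8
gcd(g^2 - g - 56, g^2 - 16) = 1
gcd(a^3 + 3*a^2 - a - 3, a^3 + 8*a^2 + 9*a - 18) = a^2 + 2*a - 3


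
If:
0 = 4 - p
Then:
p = 4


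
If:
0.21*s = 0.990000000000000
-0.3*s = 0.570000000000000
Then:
No Solution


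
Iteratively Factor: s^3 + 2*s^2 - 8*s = (s - 2)*(s^2 + 4*s) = s*(s - 2)*(s + 4)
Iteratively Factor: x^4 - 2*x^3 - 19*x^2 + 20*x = (x + 4)*(x^3 - 6*x^2 + 5*x) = x*(x + 4)*(x^2 - 6*x + 5) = x*(x - 1)*(x + 4)*(x - 5)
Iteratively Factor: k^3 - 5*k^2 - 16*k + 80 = (k - 4)*(k^2 - k - 20) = (k - 4)*(k + 4)*(k - 5)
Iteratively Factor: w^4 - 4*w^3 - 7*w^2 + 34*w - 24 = (w - 2)*(w^3 - 2*w^2 - 11*w + 12) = (w - 4)*(w - 2)*(w^2 + 2*w - 3) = (w - 4)*(w - 2)*(w + 3)*(w - 1)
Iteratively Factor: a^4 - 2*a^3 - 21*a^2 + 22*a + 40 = (a - 2)*(a^3 - 21*a - 20) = (a - 2)*(a + 4)*(a^2 - 4*a - 5) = (a - 5)*(a - 2)*(a + 4)*(a + 1)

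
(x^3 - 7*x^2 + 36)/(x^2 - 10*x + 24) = (x^2 - x - 6)/(x - 4)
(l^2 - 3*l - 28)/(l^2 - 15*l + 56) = (l + 4)/(l - 8)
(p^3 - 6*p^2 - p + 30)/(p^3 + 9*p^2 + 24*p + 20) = (p^2 - 8*p + 15)/(p^2 + 7*p + 10)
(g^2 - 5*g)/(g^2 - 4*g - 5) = g/(g + 1)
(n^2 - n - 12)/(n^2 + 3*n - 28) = (n + 3)/(n + 7)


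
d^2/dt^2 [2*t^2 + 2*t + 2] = 4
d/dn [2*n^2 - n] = 4*n - 1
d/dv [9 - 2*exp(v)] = -2*exp(v)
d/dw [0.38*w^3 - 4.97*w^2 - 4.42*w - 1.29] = 1.14*w^2 - 9.94*w - 4.42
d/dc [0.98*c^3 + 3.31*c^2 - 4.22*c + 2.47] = 2.94*c^2 + 6.62*c - 4.22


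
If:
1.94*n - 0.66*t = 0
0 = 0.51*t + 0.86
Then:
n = -0.57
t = -1.69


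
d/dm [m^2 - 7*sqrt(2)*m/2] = 2*m - 7*sqrt(2)/2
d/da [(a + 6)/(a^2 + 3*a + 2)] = (a^2 + 3*a - (a + 6)*(2*a + 3) + 2)/(a^2 + 3*a + 2)^2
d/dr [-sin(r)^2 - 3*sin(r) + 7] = -(2*sin(r) + 3)*cos(r)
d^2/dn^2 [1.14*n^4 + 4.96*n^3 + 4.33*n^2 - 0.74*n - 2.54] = 13.68*n^2 + 29.76*n + 8.66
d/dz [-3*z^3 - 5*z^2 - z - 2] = -9*z^2 - 10*z - 1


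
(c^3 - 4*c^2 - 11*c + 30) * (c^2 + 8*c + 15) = c^5 + 4*c^4 - 28*c^3 - 118*c^2 + 75*c + 450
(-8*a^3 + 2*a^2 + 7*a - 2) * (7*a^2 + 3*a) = -56*a^5 - 10*a^4 + 55*a^3 + 7*a^2 - 6*a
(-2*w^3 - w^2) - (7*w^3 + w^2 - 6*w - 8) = -9*w^3 - 2*w^2 + 6*w + 8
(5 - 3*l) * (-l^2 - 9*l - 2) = 3*l^3 + 22*l^2 - 39*l - 10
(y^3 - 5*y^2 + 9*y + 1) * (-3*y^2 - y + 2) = -3*y^5 + 14*y^4 - 20*y^3 - 22*y^2 + 17*y + 2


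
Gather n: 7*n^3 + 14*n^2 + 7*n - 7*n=7*n^3 + 14*n^2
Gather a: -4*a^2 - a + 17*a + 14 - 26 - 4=-4*a^2 + 16*a - 16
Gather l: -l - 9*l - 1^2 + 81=80 - 10*l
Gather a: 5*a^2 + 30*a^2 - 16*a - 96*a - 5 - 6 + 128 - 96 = 35*a^2 - 112*a + 21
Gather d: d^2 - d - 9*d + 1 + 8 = d^2 - 10*d + 9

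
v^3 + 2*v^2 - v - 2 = (v - 1)*(v + 1)*(v + 2)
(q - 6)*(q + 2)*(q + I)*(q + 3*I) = q^4 - 4*q^3 + 4*I*q^3 - 15*q^2 - 16*I*q^2 + 12*q - 48*I*q + 36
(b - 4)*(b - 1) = b^2 - 5*b + 4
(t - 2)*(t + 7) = t^2 + 5*t - 14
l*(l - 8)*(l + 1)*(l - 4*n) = l^4 - 4*l^3*n - 7*l^3 + 28*l^2*n - 8*l^2 + 32*l*n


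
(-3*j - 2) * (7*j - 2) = -21*j^2 - 8*j + 4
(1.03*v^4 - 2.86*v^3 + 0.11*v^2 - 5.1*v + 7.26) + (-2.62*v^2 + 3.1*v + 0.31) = 1.03*v^4 - 2.86*v^3 - 2.51*v^2 - 2.0*v + 7.57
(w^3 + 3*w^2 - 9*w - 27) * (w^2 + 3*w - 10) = w^5 + 6*w^4 - 10*w^3 - 84*w^2 + 9*w + 270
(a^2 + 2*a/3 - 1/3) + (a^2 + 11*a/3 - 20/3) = 2*a^2 + 13*a/3 - 7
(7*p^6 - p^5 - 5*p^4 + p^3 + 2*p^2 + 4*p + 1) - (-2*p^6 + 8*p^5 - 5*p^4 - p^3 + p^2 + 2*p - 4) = 9*p^6 - 9*p^5 + 2*p^3 + p^2 + 2*p + 5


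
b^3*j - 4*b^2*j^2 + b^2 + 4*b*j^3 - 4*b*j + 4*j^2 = (b - 2*j)^2*(b*j + 1)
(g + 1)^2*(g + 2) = g^3 + 4*g^2 + 5*g + 2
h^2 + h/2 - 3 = (h - 3/2)*(h + 2)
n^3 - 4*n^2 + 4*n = n*(n - 2)^2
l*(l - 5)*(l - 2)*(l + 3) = l^4 - 4*l^3 - 11*l^2 + 30*l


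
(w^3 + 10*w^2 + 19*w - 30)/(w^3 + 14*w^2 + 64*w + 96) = (w^2 + 4*w - 5)/(w^2 + 8*w + 16)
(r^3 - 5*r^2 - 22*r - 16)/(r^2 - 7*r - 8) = r + 2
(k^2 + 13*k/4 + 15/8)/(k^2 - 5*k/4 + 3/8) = (8*k^2 + 26*k + 15)/(8*k^2 - 10*k + 3)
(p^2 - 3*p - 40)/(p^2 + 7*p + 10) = (p - 8)/(p + 2)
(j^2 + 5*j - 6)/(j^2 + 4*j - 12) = (j - 1)/(j - 2)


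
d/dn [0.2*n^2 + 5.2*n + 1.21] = 0.4*n + 5.2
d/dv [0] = 0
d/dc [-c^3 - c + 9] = -3*c^2 - 1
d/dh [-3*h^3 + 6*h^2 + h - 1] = -9*h^2 + 12*h + 1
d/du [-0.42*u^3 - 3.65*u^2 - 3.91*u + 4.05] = -1.26*u^2 - 7.3*u - 3.91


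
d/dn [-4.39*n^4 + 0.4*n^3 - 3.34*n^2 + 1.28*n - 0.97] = -17.56*n^3 + 1.2*n^2 - 6.68*n + 1.28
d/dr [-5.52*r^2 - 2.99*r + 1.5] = -11.04*r - 2.99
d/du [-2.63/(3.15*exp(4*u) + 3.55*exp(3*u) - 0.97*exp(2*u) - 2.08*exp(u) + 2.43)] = (33.138*exp(3*u) + 28.0095*exp(2*u) - 5.1022*exp(u) - 5.4704)*exp(u)/(3.15*exp(4*u) + 3.55*exp(3*u) - 0.97*exp(2*u) - 2.08*exp(u) + 2.43)^2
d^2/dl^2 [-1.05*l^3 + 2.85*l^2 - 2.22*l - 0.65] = 5.7 - 6.3*l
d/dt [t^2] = 2*t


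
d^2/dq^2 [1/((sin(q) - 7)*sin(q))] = (-4*sin(q) + 21 - 43/sin(q) - 42/sin(q)^2 + 98/sin(q)^3)/(sin(q) - 7)^3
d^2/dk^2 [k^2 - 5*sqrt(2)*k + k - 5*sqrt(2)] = 2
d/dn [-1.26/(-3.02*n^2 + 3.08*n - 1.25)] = (3.8808 - 7.6104*n)/(3.02*n^2 - 3.08*n + 1.25)^2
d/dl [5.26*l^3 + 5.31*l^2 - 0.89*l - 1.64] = 15.78*l^2 + 10.62*l - 0.89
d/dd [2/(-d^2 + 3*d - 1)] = 2*(2*d - 3)/(d^2 - 3*d + 1)^2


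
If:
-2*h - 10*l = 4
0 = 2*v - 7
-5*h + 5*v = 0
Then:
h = 7/2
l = -11/10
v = 7/2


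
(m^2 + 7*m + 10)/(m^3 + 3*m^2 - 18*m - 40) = 1/(m - 4)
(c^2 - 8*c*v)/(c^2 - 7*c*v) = (c - 8*v)/(c - 7*v)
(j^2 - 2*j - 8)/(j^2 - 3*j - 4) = (j + 2)/(j + 1)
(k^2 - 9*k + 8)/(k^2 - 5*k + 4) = (k - 8)/(k - 4)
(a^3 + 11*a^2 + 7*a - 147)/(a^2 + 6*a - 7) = (a^2 + 4*a - 21)/(a - 1)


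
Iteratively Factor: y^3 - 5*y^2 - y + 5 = (y + 1)*(y^2 - 6*y + 5) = (y - 1)*(y + 1)*(y - 5)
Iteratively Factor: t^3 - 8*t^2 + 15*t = (t - 3)*(t^2 - 5*t) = (t - 5)*(t - 3)*(t)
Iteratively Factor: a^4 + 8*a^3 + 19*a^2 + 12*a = (a + 1)*(a^3 + 7*a^2 + 12*a) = a*(a + 1)*(a^2 + 7*a + 12) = a*(a + 1)*(a + 3)*(a + 4)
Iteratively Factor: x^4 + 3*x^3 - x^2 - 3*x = (x + 1)*(x^3 + 2*x^2 - 3*x) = x*(x + 1)*(x^2 + 2*x - 3) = x*(x - 1)*(x + 1)*(x + 3)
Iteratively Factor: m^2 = (m)*(m)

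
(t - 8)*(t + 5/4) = t^2 - 27*t/4 - 10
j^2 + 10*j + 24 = (j + 4)*(j + 6)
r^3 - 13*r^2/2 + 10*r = r*(r - 4)*(r - 5/2)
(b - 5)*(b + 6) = b^2 + b - 30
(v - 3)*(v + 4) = v^2 + v - 12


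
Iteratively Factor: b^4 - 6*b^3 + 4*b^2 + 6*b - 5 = (b - 5)*(b^3 - b^2 - b + 1) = (b - 5)*(b - 1)*(b^2 - 1) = (b - 5)*(b - 1)^2*(b + 1)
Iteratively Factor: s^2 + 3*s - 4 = (s + 4)*(s - 1)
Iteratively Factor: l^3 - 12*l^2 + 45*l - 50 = (l - 5)*(l^2 - 7*l + 10) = (l - 5)^2*(l - 2)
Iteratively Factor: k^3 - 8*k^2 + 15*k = (k - 5)*(k^2 - 3*k) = k*(k - 5)*(k - 3)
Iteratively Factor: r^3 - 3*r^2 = (r)*(r^2 - 3*r) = r*(r - 3)*(r)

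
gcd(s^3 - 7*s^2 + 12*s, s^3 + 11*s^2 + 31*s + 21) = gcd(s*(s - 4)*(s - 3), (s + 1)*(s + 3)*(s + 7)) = 1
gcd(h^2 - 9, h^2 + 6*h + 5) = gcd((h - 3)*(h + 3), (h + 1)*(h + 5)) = 1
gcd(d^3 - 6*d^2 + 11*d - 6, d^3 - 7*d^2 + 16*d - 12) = d^2 - 5*d + 6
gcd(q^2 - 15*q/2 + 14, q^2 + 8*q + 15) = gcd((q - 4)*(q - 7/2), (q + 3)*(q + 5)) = 1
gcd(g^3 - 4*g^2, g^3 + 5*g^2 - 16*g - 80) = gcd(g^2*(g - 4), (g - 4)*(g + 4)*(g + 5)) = g - 4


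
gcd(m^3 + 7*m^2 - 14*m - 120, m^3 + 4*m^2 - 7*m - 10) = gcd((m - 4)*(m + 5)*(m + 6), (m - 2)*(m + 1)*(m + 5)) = m + 5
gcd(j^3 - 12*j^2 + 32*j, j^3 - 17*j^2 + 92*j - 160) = j^2 - 12*j + 32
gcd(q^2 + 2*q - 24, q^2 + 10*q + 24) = q + 6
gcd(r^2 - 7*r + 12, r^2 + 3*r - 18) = r - 3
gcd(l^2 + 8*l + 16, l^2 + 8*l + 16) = l^2 + 8*l + 16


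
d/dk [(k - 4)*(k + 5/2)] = 2*k - 3/2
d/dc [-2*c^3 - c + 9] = -6*c^2 - 1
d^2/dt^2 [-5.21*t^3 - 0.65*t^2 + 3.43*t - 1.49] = -31.26*t - 1.3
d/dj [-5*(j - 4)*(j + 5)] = -10*j - 5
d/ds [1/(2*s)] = -1/(2*s^2)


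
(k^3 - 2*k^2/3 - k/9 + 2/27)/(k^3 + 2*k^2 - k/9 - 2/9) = (k - 2/3)/(k + 2)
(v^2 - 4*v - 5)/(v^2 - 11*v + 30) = (v + 1)/(v - 6)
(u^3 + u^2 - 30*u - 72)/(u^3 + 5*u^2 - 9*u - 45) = (u^2 - 2*u - 24)/(u^2 + 2*u - 15)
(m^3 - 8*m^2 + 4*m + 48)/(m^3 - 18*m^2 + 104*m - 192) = (m + 2)/(m - 8)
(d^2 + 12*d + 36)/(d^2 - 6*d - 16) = (d^2 + 12*d + 36)/(d^2 - 6*d - 16)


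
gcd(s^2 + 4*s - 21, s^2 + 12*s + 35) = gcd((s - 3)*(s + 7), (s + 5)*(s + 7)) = s + 7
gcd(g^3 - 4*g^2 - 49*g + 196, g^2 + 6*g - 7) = g + 7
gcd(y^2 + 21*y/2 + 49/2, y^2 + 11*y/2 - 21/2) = y + 7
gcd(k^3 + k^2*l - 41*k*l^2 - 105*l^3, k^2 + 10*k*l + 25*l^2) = k + 5*l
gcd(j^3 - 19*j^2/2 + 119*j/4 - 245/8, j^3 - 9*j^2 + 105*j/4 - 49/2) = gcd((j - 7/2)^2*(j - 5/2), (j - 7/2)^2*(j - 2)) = j^2 - 7*j + 49/4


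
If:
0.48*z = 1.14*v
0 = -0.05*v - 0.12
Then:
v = -2.40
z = -5.70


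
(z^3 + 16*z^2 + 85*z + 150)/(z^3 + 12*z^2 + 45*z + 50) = (z + 6)/(z + 2)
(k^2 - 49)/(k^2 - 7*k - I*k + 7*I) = (k + 7)/(k - I)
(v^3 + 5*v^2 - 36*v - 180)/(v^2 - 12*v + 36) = (v^2 + 11*v + 30)/(v - 6)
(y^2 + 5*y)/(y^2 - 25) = y/(y - 5)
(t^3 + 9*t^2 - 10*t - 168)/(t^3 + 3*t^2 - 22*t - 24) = (t + 7)/(t + 1)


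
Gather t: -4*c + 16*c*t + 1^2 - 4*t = -4*c + t*(16*c - 4) + 1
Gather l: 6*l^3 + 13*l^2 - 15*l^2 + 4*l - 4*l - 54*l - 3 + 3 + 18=6*l^3 - 2*l^2 - 54*l + 18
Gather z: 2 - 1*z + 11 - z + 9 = 22 - 2*z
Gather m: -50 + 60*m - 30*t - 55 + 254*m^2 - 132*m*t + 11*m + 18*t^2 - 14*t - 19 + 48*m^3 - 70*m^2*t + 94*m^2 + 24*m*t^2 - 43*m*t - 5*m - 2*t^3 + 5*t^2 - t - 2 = 48*m^3 + m^2*(348 - 70*t) + m*(24*t^2 - 175*t + 66) - 2*t^3 + 23*t^2 - 45*t - 126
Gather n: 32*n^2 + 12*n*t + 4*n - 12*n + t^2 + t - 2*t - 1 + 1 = 32*n^2 + n*(12*t - 8) + t^2 - t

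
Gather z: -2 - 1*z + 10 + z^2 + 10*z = z^2 + 9*z + 8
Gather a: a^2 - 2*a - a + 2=a^2 - 3*a + 2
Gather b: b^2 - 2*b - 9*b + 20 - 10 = b^2 - 11*b + 10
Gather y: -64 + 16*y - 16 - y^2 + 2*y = -y^2 + 18*y - 80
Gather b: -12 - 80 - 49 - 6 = -147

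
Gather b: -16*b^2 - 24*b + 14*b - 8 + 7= -16*b^2 - 10*b - 1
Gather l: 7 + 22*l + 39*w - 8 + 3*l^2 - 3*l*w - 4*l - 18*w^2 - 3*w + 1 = 3*l^2 + l*(18 - 3*w) - 18*w^2 + 36*w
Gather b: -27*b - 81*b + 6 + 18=24 - 108*b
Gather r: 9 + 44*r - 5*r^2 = -5*r^2 + 44*r + 9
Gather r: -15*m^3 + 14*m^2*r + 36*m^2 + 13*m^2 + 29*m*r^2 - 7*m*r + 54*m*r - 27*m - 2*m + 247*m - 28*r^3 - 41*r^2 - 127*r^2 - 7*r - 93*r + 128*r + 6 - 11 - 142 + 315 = -15*m^3 + 49*m^2 + 218*m - 28*r^3 + r^2*(29*m - 168) + r*(14*m^2 + 47*m + 28) + 168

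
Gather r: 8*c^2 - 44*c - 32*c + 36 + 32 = 8*c^2 - 76*c + 68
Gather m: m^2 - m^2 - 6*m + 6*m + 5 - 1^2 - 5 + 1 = 0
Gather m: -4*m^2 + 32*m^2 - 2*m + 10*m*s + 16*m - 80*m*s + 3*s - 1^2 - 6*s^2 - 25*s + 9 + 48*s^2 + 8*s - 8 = 28*m^2 + m*(14 - 70*s) + 42*s^2 - 14*s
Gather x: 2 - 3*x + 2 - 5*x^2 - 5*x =-5*x^2 - 8*x + 4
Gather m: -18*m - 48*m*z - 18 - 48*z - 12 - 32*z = m*(-48*z - 18) - 80*z - 30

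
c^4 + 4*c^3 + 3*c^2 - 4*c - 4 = (c - 1)*(c + 1)*(c + 2)^2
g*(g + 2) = g^2 + 2*g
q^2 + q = q*(q + 1)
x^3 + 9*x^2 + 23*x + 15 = (x + 1)*(x + 3)*(x + 5)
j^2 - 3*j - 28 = (j - 7)*(j + 4)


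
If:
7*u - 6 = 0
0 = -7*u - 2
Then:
No Solution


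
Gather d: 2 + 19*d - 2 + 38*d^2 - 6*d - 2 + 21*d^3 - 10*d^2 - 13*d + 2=21*d^3 + 28*d^2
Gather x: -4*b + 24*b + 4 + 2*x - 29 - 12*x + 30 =20*b - 10*x + 5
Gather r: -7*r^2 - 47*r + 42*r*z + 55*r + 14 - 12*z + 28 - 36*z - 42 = -7*r^2 + r*(42*z + 8) - 48*z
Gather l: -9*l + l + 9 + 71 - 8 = 72 - 8*l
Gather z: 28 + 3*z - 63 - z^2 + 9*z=-z^2 + 12*z - 35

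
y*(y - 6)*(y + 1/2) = y^3 - 11*y^2/2 - 3*y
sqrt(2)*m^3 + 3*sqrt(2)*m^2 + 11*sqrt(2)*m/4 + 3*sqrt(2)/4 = (m + 1/2)*(m + 3/2)*(sqrt(2)*m + sqrt(2))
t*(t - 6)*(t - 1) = t^3 - 7*t^2 + 6*t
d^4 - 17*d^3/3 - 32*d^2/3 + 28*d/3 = d*(d - 7)*(d - 2/3)*(d + 2)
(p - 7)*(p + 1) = p^2 - 6*p - 7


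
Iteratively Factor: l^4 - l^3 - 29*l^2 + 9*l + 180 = (l - 5)*(l^3 + 4*l^2 - 9*l - 36) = (l - 5)*(l + 3)*(l^2 + l - 12) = (l - 5)*(l + 3)*(l + 4)*(l - 3)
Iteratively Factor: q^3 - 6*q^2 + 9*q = (q - 3)*(q^2 - 3*q) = (q - 3)^2*(q)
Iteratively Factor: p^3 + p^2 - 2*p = (p - 1)*(p^2 + 2*p) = (p - 1)*(p + 2)*(p)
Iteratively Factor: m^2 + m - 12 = (m - 3)*(m + 4)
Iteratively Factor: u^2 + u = (u)*(u + 1)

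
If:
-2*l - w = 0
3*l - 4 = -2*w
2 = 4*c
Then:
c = 1/2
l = -4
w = 8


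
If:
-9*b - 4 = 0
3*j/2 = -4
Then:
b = -4/9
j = -8/3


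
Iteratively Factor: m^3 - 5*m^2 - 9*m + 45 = (m - 5)*(m^2 - 9) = (m - 5)*(m + 3)*(m - 3)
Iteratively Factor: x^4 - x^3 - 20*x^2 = (x - 5)*(x^3 + 4*x^2) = (x - 5)*(x + 4)*(x^2) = x*(x - 5)*(x + 4)*(x)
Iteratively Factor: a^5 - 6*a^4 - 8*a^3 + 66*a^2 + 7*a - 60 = (a + 1)*(a^4 - 7*a^3 - a^2 + 67*a - 60) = (a + 1)*(a + 3)*(a^3 - 10*a^2 + 29*a - 20) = (a - 1)*(a + 1)*(a + 3)*(a^2 - 9*a + 20) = (a - 5)*(a - 1)*(a + 1)*(a + 3)*(a - 4)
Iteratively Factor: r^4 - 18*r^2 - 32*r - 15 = (r + 1)*(r^3 - r^2 - 17*r - 15) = (r - 5)*(r + 1)*(r^2 + 4*r + 3) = (r - 5)*(r + 1)^2*(r + 3)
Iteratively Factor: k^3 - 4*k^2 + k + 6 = (k + 1)*(k^2 - 5*k + 6) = (k - 2)*(k + 1)*(k - 3)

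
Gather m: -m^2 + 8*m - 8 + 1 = -m^2 + 8*m - 7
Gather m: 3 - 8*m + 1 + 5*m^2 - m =5*m^2 - 9*m + 4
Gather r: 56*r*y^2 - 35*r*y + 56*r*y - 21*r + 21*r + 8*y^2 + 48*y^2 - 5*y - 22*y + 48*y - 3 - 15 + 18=r*(56*y^2 + 21*y) + 56*y^2 + 21*y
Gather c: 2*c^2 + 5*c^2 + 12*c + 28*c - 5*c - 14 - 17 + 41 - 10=7*c^2 + 35*c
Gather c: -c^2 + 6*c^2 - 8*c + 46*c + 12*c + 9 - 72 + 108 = 5*c^2 + 50*c + 45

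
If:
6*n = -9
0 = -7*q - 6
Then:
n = -3/2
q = -6/7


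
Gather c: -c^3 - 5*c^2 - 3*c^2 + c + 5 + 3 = -c^3 - 8*c^2 + c + 8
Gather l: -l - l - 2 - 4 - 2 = -2*l - 8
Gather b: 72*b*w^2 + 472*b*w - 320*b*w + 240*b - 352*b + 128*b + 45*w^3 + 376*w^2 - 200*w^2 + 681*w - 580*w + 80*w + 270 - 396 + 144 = b*(72*w^2 + 152*w + 16) + 45*w^3 + 176*w^2 + 181*w + 18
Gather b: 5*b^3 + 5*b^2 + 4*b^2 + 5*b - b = 5*b^3 + 9*b^2 + 4*b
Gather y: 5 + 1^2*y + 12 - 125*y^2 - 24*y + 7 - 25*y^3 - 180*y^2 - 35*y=-25*y^3 - 305*y^2 - 58*y + 24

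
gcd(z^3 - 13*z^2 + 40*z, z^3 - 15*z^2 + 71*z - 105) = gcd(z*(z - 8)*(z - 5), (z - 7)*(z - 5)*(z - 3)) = z - 5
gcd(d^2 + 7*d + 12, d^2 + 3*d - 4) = d + 4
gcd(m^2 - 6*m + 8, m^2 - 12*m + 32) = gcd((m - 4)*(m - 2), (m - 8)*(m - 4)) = m - 4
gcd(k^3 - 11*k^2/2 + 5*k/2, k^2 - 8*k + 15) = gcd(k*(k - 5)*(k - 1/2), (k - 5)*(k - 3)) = k - 5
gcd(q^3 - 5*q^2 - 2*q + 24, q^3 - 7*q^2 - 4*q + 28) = q + 2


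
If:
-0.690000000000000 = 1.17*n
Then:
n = -0.59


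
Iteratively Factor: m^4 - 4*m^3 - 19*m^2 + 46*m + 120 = (m + 2)*(m^3 - 6*m^2 - 7*m + 60) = (m - 4)*(m + 2)*(m^2 - 2*m - 15) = (m - 4)*(m + 2)*(m + 3)*(m - 5)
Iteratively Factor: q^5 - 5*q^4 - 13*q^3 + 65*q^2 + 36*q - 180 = (q - 5)*(q^4 - 13*q^2 + 36) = (q - 5)*(q + 3)*(q^3 - 3*q^2 - 4*q + 12) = (q - 5)*(q - 2)*(q + 3)*(q^2 - q - 6) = (q - 5)*(q - 3)*(q - 2)*(q + 3)*(q + 2)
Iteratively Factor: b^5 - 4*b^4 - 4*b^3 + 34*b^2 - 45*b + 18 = (b - 1)*(b^4 - 3*b^3 - 7*b^2 + 27*b - 18) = (b - 1)*(b + 3)*(b^3 - 6*b^2 + 11*b - 6) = (b - 2)*(b - 1)*(b + 3)*(b^2 - 4*b + 3) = (b - 3)*(b - 2)*(b - 1)*(b + 3)*(b - 1)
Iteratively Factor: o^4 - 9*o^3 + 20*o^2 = (o - 5)*(o^3 - 4*o^2) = o*(o - 5)*(o^2 - 4*o) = o*(o - 5)*(o - 4)*(o)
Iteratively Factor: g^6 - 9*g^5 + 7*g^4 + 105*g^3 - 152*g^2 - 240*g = (g + 3)*(g^5 - 12*g^4 + 43*g^3 - 24*g^2 - 80*g) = (g + 1)*(g + 3)*(g^4 - 13*g^3 + 56*g^2 - 80*g) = (g - 4)*(g + 1)*(g + 3)*(g^3 - 9*g^2 + 20*g) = (g - 4)^2*(g + 1)*(g + 3)*(g^2 - 5*g) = g*(g - 4)^2*(g + 1)*(g + 3)*(g - 5)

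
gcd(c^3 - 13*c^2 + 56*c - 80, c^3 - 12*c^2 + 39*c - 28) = c - 4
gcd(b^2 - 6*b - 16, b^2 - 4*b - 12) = b + 2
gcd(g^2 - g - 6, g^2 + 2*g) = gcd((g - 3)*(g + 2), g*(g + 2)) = g + 2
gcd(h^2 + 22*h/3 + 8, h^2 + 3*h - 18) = h + 6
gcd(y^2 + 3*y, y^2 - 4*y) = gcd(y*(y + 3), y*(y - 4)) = y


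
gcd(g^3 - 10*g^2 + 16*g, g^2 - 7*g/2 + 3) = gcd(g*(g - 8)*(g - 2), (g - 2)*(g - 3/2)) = g - 2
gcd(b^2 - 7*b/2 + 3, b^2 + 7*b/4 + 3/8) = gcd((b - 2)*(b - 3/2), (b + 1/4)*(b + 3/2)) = 1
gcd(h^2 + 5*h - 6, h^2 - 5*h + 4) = h - 1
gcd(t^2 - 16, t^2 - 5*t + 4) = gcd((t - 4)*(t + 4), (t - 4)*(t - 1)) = t - 4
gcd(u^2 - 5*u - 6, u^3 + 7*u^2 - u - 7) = u + 1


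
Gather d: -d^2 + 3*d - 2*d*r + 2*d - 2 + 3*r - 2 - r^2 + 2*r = -d^2 + d*(5 - 2*r) - r^2 + 5*r - 4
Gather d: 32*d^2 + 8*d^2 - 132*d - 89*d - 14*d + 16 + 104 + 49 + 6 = 40*d^2 - 235*d + 175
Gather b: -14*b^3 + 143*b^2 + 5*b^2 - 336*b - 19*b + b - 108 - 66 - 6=-14*b^3 + 148*b^2 - 354*b - 180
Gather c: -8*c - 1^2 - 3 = -8*c - 4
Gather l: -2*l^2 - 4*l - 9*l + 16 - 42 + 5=-2*l^2 - 13*l - 21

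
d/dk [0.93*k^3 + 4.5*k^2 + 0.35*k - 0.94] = 2.79*k^2 + 9.0*k + 0.35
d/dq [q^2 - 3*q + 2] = 2*q - 3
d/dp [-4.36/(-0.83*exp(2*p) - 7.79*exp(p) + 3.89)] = (-7.2376*exp(p) - 33.9644)*exp(p)/(0.83*exp(2*p) + 7.79*exp(p) - 3.89)^2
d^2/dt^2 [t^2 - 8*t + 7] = 2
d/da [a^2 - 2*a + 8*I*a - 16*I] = 2*a - 2 + 8*I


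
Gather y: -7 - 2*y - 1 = -2*y - 8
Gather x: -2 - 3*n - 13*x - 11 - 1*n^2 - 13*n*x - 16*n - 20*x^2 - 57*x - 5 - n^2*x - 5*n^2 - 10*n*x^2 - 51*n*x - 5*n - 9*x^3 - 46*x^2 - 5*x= -6*n^2 - 24*n - 9*x^3 + x^2*(-10*n - 66) + x*(-n^2 - 64*n - 75) - 18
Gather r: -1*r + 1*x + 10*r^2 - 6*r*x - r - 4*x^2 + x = 10*r^2 + r*(-6*x - 2) - 4*x^2 + 2*x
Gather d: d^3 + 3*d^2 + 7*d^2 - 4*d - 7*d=d^3 + 10*d^2 - 11*d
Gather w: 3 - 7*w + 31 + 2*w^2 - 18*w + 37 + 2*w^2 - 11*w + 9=4*w^2 - 36*w + 80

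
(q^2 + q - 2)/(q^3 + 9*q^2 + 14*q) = (q - 1)/(q*(q + 7))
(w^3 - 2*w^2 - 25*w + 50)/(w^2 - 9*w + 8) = (w^3 - 2*w^2 - 25*w + 50)/(w^2 - 9*w + 8)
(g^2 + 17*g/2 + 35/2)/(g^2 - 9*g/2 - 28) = (g + 5)/(g - 8)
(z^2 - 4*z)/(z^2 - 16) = z/(z + 4)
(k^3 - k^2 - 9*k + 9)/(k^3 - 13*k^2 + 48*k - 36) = (k^2 - 9)/(k^2 - 12*k + 36)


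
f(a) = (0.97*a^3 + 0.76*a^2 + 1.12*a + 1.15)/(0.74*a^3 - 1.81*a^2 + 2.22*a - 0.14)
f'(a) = (-2.22*a^2 + 3.62*a - 2.22)*(0.97*a^3 + 0.76*a^2 + 1.12*a + 1.15)/(0.74*a^3 - 1.81*a^2 + 2.22*a - 0.14)^2 + (2.91*a^2 + 1.52*a + 1.12)/(0.74*a^3 - 1.81*a^2 + 2.22*a - 0.14) = (4.44089209850063e-16*a^5 - 2.3181*a^4 + 2.6492*a^3 + 0.754000000000001*a^2 + 3.9502*a - 2.7098)/(0.5476*a^6 - 2.6788*a^5 + 6.5617*a^4 - 8.2436*a^3 + 5.4352*a^2 - 0.6216*a + 0.0196)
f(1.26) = 4.52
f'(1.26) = 1.83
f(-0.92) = -0.00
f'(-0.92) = -0.51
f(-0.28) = -0.95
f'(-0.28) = -4.53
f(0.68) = 3.36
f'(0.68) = 1.13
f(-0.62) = -0.22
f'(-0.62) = -1.02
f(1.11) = 4.21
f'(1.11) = 2.21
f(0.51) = 3.30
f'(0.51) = -0.79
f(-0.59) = -0.25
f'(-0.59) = -1.12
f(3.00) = 3.68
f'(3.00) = -0.96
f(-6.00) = 0.79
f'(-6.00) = -0.06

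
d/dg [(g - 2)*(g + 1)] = 2*g - 1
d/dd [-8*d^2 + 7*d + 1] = 7 - 16*d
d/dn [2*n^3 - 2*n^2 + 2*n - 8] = 6*n^2 - 4*n + 2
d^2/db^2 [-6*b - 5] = 0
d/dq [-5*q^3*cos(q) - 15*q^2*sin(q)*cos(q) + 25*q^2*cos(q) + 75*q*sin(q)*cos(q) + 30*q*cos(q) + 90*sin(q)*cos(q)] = 5*q^3*sin(q) - 25*q^2*sin(q) - 15*q^2*cos(q) - 15*q^2*cos(2*q) - 30*q*sin(q) - 15*q*sin(2*q) + 50*q*cos(q) + 75*q*cos(2*q) + 75*sin(2*q)/2 + 30*cos(q) + 90*cos(2*q)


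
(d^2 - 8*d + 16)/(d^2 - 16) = (d - 4)/(d + 4)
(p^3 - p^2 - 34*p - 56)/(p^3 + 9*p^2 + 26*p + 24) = (p - 7)/(p + 3)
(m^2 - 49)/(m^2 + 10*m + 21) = (m - 7)/(m + 3)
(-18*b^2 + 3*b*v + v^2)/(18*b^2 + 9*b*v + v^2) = (-3*b + v)/(3*b + v)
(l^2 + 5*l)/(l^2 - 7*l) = (l + 5)/(l - 7)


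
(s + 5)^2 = s^2 + 10*s + 25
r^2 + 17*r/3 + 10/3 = (r + 2/3)*(r + 5)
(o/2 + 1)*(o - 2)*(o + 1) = o^3/2 + o^2/2 - 2*o - 2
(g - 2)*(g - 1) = g^2 - 3*g + 2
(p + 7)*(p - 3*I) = p^2 + 7*p - 3*I*p - 21*I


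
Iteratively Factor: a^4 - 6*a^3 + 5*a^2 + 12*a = (a - 3)*(a^3 - 3*a^2 - 4*a) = (a - 3)*(a + 1)*(a^2 - 4*a) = (a - 4)*(a - 3)*(a + 1)*(a)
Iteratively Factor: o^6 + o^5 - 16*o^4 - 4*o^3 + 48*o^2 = (o)*(o^5 + o^4 - 16*o^3 - 4*o^2 + 48*o) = o*(o + 2)*(o^4 - o^3 - 14*o^2 + 24*o) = o*(o - 2)*(o + 2)*(o^3 + o^2 - 12*o) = o*(o - 3)*(o - 2)*(o + 2)*(o^2 + 4*o) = o^2*(o - 3)*(o - 2)*(o + 2)*(o + 4)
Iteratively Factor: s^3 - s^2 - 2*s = (s - 2)*(s^2 + s) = s*(s - 2)*(s + 1)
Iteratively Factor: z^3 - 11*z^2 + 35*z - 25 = (z - 1)*(z^2 - 10*z + 25) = (z - 5)*(z - 1)*(z - 5)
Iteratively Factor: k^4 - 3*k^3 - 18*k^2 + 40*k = (k)*(k^3 - 3*k^2 - 18*k + 40) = k*(k + 4)*(k^2 - 7*k + 10) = k*(k - 5)*(k + 4)*(k - 2)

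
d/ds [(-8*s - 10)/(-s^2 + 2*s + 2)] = 4*(-2*s^2 - 5*s + 1)/(s^4 - 4*s^3 + 8*s + 4)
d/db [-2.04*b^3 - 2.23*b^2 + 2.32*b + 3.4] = -6.12*b^2 - 4.46*b + 2.32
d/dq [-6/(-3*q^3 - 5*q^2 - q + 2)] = 6*(-9*q^2 - 10*q - 1)/(3*q^3 + 5*q^2 + q - 2)^2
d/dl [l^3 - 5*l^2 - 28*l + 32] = 3*l^2 - 10*l - 28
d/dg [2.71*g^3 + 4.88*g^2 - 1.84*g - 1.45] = 8.13*g^2 + 9.76*g - 1.84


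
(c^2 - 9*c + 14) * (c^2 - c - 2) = c^4 - 10*c^3 + 21*c^2 + 4*c - 28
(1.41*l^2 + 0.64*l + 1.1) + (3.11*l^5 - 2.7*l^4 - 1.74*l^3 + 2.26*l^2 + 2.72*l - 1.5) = 3.11*l^5 - 2.7*l^4 - 1.74*l^3 + 3.67*l^2 + 3.36*l - 0.4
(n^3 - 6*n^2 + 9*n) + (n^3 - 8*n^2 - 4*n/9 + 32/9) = 2*n^3 - 14*n^2 + 77*n/9 + 32/9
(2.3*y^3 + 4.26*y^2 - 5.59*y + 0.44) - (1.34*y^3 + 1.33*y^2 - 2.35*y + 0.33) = 0.96*y^3 + 2.93*y^2 - 3.24*y + 0.11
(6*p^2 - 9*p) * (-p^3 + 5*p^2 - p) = -6*p^5 + 39*p^4 - 51*p^3 + 9*p^2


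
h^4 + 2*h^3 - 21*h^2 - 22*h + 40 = (h - 4)*(h - 1)*(h + 2)*(h + 5)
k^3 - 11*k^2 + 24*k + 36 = (k - 6)^2*(k + 1)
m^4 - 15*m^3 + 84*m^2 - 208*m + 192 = (m - 4)^3*(m - 3)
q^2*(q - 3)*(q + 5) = q^4 + 2*q^3 - 15*q^2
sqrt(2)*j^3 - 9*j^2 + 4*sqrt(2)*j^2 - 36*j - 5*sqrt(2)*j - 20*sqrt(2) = (j + 4)*(j - 5*sqrt(2))*(sqrt(2)*j + 1)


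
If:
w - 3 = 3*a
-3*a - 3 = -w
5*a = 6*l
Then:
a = w/3 - 1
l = 5*w/18 - 5/6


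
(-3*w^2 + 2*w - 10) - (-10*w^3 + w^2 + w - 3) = 10*w^3 - 4*w^2 + w - 7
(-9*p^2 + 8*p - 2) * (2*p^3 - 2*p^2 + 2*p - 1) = -18*p^5 + 34*p^4 - 38*p^3 + 29*p^2 - 12*p + 2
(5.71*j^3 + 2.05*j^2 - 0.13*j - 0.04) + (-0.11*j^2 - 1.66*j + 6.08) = 5.71*j^3 + 1.94*j^2 - 1.79*j + 6.04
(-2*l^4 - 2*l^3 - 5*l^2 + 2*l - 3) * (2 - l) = 2*l^5 - 2*l^4 + l^3 - 12*l^2 + 7*l - 6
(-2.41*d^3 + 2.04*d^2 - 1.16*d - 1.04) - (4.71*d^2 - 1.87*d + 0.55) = -2.41*d^3 - 2.67*d^2 + 0.71*d - 1.59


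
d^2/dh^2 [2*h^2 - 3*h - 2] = 4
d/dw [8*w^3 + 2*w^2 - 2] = 4*w*(6*w + 1)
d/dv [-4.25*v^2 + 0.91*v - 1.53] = 0.91 - 8.5*v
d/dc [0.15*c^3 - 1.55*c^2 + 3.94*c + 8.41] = 0.45*c^2 - 3.1*c + 3.94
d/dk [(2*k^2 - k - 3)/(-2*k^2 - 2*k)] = -3/(2*k^2)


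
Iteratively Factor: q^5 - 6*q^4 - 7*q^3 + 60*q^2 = (q)*(q^4 - 6*q^3 - 7*q^2 + 60*q) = q*(q + 3)*(q^3 - 9*q^2 + 20*q) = q^2*(q + 3)*(q^2 - 9*q + 20) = q^2*(q - 5)*(q + 3)*(q - 4)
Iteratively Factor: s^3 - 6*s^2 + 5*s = (s - 5)*(s^2 - s) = (s - 5)*(s - 1)*(s)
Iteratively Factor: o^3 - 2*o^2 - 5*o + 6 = (o - 3)*(o^2 + o - 2) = (o - 3)*(o + 2)*(o - 1)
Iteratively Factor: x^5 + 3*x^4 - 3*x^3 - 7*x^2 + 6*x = (x + 3)*(x^4 - 3*x^2 + 2*x) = (x - 1)*(x + 3)*(x^3 + x^2 - 2*x) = (x - 1)^2*(x + 3)*(x^2 + 2*x) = (x - 1)^2*(x + 2)*(x + 3)*(x)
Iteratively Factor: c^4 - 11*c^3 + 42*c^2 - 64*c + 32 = (c - 4)*(c^3 - 7*c^2 + 14*c - 8) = (c - 4)*(c - 1)*(c^2 - 6*c + 8) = (c - 4)*(c - 2)*(c - 1)*(c - 4)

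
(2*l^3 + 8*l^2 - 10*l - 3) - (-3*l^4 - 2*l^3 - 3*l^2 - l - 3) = 3*l^4 + 4*l^3 + 11*l^2 - 9*l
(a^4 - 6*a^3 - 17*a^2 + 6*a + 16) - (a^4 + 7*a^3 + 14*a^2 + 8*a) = -13*a^3 - 31*a^2 - 2*a + 16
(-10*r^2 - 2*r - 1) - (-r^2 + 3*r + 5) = -9*r^2 - 5*r - 6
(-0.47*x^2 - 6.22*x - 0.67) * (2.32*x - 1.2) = -1.0904*x^3 - 13.8664*x^2 + 5.9096*x + 0.804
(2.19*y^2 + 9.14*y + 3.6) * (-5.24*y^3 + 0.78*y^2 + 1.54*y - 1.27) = -11.4756*y^5 - 46.1854*y^4 - 8.3622*y^3 + 14.1023*y^2 - 6.0638*y - 4.572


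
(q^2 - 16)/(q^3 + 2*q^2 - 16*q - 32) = 1/(q + 2)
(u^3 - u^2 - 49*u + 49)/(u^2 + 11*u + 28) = (u^2 - 8*u + 7)/(u + 4)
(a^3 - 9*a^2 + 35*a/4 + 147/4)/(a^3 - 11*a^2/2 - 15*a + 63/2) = (4*a^2 - 8*a - 21)/(2*(2*a^2 + 3*a - 9))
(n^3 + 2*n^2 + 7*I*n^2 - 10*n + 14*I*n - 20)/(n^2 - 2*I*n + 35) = (n^2 + 2*n*(1 + I) + 4*I)/(n - 7*I)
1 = 1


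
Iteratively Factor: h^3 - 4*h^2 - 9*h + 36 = (h + 3)*(h^2 - 7*h + 12) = (h - 3)*(h + 3)*(h - 4)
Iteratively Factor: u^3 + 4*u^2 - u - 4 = (u + 1)*(u^2 + 3*u - 4) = (u - 1)*(u + 1)*(u + 4)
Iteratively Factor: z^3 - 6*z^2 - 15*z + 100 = (z + 4)*(z^2 - 10*z + 25) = (z - 5)*(z + 4)*(z - 5)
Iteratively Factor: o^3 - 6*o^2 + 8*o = (o)*(o^2 - 6*o + 8) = o*(o - 2)*(o - 4)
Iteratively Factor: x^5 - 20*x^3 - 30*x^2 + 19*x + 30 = (x + 1)*(x^4 - x^3 - 19*x^2 - 11*x + 30) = (x + 1)*(x + 2)*(x^3 - 3*x^2 - 13*x + 15) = (x - 1)*(x + 1)*(x + 2)*(x^2 - 2*x - 15) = (x - 1)*(x + 1)*(x + 2)*(x + 3)*(x - 5)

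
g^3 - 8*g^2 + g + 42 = (g - 7)*(g - 3)*(g + 2)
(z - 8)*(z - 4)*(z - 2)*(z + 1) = z^4 - 13*z^3 + 42*z^2 - 8*z - 64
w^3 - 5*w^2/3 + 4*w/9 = w*(w - 4/3)*(w - 1/3)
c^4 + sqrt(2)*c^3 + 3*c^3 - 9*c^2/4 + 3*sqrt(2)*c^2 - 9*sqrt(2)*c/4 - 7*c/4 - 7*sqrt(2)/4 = (c - 1)*(c + 1/2)*(c + 7/2)*(c + sqrt(2))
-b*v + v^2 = v*(-b + v)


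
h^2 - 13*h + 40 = (h - 8)*(h - 5)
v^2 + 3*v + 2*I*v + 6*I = (v + 3)*(v + 2*I)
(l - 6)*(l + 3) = l^2 - 3*l - 18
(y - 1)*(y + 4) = y^2 + 3*y - 4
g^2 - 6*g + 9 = (g - 3)^2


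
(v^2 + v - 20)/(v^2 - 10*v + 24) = (v + 5)/(v - 6)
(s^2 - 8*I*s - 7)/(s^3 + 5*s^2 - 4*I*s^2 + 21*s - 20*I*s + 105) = (s - I)/(s^2 + s*(5 + 3*I) + 15*I)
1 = 1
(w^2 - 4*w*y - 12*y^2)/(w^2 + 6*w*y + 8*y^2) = (w - 6*y)/(w + 4*y)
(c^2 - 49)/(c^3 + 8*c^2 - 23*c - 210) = (c - 7)/(c^2 + c - 30)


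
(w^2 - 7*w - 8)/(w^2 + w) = (w - 8)/w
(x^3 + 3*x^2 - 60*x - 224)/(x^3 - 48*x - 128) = (x + 7)/(x + 4)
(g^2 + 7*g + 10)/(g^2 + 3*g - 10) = (g + 2)/(g - 2)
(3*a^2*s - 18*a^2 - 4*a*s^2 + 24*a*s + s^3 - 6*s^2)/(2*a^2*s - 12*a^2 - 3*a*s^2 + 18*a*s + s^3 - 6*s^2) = (-3*a + s)/(-2*a + s)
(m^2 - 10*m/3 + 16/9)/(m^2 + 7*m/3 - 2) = (m - 8/3)/(m + 3)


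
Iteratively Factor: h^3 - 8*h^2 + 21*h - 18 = (h - 3)*(h^2 - 5*h + 6) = (h - 3)^2*(h - 2)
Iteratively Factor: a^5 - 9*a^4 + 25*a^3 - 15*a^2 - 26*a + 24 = (a - 4)*(a^4 - 5*a^3 + 5*a^2 + 5*a - 6) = (a - 4)*(a - 3)*(a^3 - 2*a^2 - a + 2) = (a - 4)*(a - 3)*(a + 1)*(a^2 - 3*a + 2) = (a - 4)*(a - 3)*(a - 1)*(a + 1)*(a - 2)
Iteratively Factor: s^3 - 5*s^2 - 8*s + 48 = (s - 4)*(s^2 - s - 12) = (s - 4)*(s + 3)*(s - 4)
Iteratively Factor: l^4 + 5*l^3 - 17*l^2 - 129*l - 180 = (l + 4)*(l^3 + l^2 - 21*l - 45) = (l + 3)*(l + 4)*(l^2 - 2*l - 15) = (l - 5)*(l + 3)*(l + 4)*(l + 3)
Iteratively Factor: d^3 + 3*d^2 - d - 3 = (d - 1)*(d^2 + 4*d + 3) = (d - 1)*(d + 1)*(d + 3)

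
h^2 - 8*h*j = h*(h - 8*j)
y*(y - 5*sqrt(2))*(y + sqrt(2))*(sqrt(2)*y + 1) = sqrt(2)*y^4 - 7*y^3 - 14*sqrt(2)*y^2 - 10*y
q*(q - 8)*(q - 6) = q^3 - 14*q^2 + 48*q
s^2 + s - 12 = (s - 3)*(s + 4)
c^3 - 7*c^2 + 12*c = c*(c - 4)*(c - 3)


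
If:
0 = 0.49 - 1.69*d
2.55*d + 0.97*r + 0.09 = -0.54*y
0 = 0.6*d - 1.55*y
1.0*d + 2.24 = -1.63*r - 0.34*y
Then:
No Solution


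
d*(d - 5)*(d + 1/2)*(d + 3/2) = d^4 - 3*d^3 - 37*d^2/4 - 15*d/4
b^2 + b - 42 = (b - 6)*(b + 7)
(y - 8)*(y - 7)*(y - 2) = y^3 - 17*y^2 + 86*y - 112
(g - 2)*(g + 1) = g^2 - g - 2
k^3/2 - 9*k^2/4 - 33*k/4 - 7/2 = (k/2 + 1)*(k - 7)*(k + 1/2)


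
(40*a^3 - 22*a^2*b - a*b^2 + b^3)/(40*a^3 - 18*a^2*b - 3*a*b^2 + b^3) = (20*a^2 - a*b - b^2)/(20*a^2 + a*b - b^2)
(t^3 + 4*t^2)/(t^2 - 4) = t^2*(t + 4)/(t^2 - 4)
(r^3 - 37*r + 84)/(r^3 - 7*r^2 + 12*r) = (r + 7)/r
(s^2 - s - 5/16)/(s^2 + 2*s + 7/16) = (4*s - 5)/(4*s + 7)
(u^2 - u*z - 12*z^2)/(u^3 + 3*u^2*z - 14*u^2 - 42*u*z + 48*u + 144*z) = (u - 4*z)/(u^2 - 14*u + 48)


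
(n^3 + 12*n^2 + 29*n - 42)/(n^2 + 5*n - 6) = n + 7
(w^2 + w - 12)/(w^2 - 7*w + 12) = (w + 4)/(w - 4)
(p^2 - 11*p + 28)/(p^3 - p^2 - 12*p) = (p - 7)/(p*(p + 3))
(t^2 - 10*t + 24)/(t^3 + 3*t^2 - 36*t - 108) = (t - 4)/(t^2 + 9*t + 18)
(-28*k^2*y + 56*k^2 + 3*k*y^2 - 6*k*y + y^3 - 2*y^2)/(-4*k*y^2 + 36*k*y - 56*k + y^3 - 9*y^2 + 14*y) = (7*k + y)/(y - 7)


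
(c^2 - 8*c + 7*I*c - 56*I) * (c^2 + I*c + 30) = c^4 - 8*c^3 + 8*I*c^3 + 23*c^2 - 64*I*c^2 - 184*c + 210*I*c - 1680*I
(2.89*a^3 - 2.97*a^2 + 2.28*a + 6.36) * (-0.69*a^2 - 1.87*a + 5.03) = -1.9941*a^5 - 3.355*a^4 + 18.5174*a^3 - 23.5911*a^2 - 0.424800000000003*a + 31.9908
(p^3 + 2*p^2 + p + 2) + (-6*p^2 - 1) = p^3 - 4*p^2 + p + 1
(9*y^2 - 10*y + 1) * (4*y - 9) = 36*y^3 - 121*y^2 + 94*y - 9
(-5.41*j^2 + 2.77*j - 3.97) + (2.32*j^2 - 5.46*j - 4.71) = -3.09*j^2 - 2.69*j - 8.68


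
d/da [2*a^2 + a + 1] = 4*a + 1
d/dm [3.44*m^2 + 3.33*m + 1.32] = 6.88*m + 3.33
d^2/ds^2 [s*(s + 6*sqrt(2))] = 2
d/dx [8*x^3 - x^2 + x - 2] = 24*x^2 - 2*x + 1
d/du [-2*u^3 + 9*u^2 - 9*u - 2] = -6*u^2 + 18*u - 9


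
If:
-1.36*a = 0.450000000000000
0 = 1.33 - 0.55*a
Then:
No Solution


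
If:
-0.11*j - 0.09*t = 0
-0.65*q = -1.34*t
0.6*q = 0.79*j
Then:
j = 0.00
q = 0.00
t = 0.00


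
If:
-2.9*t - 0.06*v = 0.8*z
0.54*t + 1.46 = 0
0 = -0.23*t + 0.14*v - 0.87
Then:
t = -2.70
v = 1.77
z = 9.67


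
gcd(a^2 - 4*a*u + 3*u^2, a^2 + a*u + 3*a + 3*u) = 1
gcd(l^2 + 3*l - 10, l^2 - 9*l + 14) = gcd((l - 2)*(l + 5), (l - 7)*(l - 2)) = l - 2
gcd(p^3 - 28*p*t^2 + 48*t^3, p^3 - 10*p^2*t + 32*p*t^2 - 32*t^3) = p^2 - 6*p*t + 8*t^2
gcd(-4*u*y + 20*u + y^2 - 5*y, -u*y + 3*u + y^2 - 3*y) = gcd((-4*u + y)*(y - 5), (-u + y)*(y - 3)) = 1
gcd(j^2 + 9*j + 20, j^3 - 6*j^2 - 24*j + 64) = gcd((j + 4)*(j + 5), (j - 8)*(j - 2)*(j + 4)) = j + 4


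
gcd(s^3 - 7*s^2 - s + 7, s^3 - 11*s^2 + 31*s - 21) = s^2 - 8*s + 7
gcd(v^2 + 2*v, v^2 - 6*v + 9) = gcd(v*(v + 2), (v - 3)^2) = 1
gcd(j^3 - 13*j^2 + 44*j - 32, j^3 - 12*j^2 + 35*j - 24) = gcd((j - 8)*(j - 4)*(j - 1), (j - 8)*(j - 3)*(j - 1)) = j^2 - 9*j + 8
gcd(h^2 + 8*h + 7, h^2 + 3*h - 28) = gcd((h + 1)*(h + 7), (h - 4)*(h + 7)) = h + 7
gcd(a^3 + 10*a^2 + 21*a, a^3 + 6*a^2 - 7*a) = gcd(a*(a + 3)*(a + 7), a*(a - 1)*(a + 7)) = a^2 + 7*a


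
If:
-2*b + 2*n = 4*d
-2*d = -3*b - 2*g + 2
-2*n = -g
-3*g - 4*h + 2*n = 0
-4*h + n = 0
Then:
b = 1/2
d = -1/4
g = 0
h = 0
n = 0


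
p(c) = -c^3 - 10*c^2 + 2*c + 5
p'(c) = -3*c^2 - 20*c + 2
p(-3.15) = -69.27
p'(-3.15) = 35.23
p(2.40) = -61.62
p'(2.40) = -63.28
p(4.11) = -225.13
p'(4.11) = -130.88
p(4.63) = -299.36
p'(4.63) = -154.91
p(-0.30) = 3.53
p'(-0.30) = 7.73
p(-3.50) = -81.62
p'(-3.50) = 35.25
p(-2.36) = -42.27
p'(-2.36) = 32.49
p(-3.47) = -80.57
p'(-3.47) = 35.28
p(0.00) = 5.00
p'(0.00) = 2.00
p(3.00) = -106.00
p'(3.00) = -85.00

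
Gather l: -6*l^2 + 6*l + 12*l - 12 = -6*l^2 + 18*l - 12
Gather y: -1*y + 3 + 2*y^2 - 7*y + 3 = 2*y^2 - 8*y + 6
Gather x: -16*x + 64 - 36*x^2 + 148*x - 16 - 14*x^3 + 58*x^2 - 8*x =-14*x^3 + 22*x^2 + 124*x + 48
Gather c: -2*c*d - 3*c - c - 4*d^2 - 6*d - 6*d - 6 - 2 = c*(-2*d - 4) - 4*d^2 - 12*d - 8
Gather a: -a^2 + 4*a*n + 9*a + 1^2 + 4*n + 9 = -a^2 + a*(4*n + 9) + 4*n + 10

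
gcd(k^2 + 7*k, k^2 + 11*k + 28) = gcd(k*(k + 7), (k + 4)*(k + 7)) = k + 7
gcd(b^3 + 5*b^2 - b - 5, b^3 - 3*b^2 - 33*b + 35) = b^2 + 4*b - 5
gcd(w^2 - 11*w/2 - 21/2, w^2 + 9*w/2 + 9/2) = w + 3/2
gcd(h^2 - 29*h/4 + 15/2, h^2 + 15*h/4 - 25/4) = h - 5/4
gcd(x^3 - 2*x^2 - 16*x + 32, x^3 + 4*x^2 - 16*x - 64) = x^2 - 16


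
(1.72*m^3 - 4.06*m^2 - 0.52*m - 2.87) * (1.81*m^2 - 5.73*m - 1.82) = 3.1132*m^5 - 17.2042*m^4 + 19.1922*m^3 + 5.1741*m^2 + 17.3915*m + 5.2234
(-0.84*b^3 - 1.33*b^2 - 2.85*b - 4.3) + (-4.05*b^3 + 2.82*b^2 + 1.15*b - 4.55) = -4.89*b^3 + 1.49*b^2 - 1.7*b - 8.85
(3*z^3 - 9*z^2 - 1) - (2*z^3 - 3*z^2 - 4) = z^3 - 6*z^2 + 3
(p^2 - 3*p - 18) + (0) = p^2 - 3*p - 18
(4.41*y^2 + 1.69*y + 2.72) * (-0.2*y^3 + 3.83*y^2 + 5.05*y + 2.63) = -0.882*y^5 + 16.5523*y^4 + 28.1992*y^3 + 30.5504*y^2 + 18.1807*y + 7.1536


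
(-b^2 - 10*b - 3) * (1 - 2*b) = 2*b^3 + 19*b^2 - 4*b - 3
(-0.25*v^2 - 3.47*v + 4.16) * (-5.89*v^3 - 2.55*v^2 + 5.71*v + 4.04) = 1.4725*v^5 + 21.0758*v^4 - 17.0814*v^3 - 31.4317*v^2 + 9.7348*v + 16.8064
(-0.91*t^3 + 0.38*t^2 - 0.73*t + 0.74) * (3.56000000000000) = -3.2396*t^3 + 1.3528*t^2 - 2.5988*t + 2.6344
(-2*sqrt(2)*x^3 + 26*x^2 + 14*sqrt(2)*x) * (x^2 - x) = -2*sqrt(2)*x^5 + 2*sqrt(2)*x^4 + 26*x^4 - 26*x^3 + 14*sqrt(2)*x^3 - 14*sqrt(2)*x^2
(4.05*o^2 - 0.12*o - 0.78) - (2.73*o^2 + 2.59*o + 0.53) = 1.32*o^2 - 2.71*o - 1.31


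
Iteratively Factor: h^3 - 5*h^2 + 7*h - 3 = (h - 3)*(h^2 - 2*h + 1) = (h - 3)*(h - 1)*(h - 1)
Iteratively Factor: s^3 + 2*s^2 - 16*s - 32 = (s - 4)*(s^2 + 6*s + 8) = (s - 4)*(s + 4)*(s + 2)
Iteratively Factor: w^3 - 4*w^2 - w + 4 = (w - 1)*(w^2 - 3*w - 4) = (w - 1)*(w + 1)*(w - 4)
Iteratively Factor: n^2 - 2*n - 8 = (n + 2)*(n - 4)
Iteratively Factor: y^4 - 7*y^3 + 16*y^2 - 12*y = (y - 3)*(y^3 - 4*y^2 + 4*y) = (y - 3)*(y - 2)*(y^2 - 2*y) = y*(y - 3)*(y - 2)*(y - 2)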